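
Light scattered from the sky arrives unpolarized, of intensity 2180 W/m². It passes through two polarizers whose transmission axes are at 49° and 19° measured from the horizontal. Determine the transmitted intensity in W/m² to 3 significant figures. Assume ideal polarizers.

I ≈ 818 W/m²

Unpolarized light through the first polarizer → I₁ = 2180 W/m²/2 = 1090 W/m², polarized at 49°.
I₂ = I₁ · cos²(30°) = 1090 · 0.75 = 817.5 W/m².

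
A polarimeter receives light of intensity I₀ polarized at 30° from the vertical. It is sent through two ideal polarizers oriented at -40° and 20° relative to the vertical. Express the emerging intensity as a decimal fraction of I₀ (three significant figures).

≈ 0.0292 I₀

I₁ = I₀ cos²(-40° − 30°) = I₀ cos²(70°) = 0.117 I₀.
I₂ = I₁ cos²(20° + 40°) = 0.117 I₀ · cos²(60°) = 0.02924 I₀.
Transmitted fraction = 0.02924.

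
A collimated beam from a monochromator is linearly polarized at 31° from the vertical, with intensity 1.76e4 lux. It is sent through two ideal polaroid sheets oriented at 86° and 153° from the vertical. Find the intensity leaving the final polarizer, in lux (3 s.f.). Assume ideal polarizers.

By Malus's law, I₁ = 1.76e4 lux · cos²(55°) = 5790 lux.
I₂ = I₁ · cos²(67°) = 5790 · 0.1527 = 884 lux.

I ≈ 884 lux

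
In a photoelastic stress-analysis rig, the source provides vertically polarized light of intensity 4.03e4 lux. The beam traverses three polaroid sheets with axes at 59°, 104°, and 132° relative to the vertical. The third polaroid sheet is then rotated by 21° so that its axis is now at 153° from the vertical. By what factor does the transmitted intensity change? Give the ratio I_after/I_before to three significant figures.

Before rotation:
I₁ = I₀ cos²(59° − 0°) = I₀ cos²(59°) = 0.2653 I₀.
I₂ = I₁ cos²(104° − 59°) = 0.2653 I₀ · cos²(45°) = 0.1326 I₀.
I₃ = I₂ cos²(132° − 104°) = 0.1326 I₀ · cos²(28°) = 0.1034 I₀.
After rotation:
I₁ = I₀ cos²(59° − 0°) = I₀ cos²(59°) = 0.2653 I₀.
I₂ = I₁ cos²(104° − 59°) = 0.2653 I₀ · cos²(45°) = 0.1326 I₀.
I₃ = I₂ cos²(153° − 104°) = 0.1326 I₀ · cos²(49°) = 0.05709 I₀.
Ratio = 0.05709 / 0.1034 = 0.5521.

I_new/I_old ≈ 0.552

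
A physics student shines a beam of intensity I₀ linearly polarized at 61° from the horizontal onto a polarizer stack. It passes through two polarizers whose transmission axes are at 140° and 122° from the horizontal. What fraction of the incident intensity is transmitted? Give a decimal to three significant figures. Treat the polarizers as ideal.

I₁ = I₀ cos²(140° − 61°) = I₀ cos²(79°) = 0.03641 I₀.
I₂ = I₁ cos²(122° − 140°) = 0.03641 I₀ · cos²(18°) = 0.03293 I₀.
Transmitted fraction = 0.03293.

≈ 0.0329 I₀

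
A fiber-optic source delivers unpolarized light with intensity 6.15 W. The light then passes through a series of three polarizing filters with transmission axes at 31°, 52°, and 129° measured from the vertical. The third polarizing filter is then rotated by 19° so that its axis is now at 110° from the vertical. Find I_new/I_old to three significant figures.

Before rotation:
Unpolarized light through the first polarizer → I₁ = ½ I₀, now polarized at 31°.
I₂ = I₁ cos²(52° − 31°) = 0.5 I₀ · cos²(21°) = 0.4358 I₀.
I₃ = I₂ cos²(129° − 52°) = 0.4358 I₀ · cos²(77°) = 0.02205 I₀.
After rotation:
Unpolarized light through the first polarizer → I₁ = ½ I₀, now polarized at 31°.
I₂ = I₁ cos²(52° − 31°) = 0.5 I₀ · cos²(21°) = 0.4358 I₀.
I₃ = I₂ cos²(110° − 52°) = 0.4358 I₀ · cos²(58°) = 0.1224 I₀.
Ratio = 0.1224 / 0.02205 = 5.549.

I_new/I_old ≈ 5.55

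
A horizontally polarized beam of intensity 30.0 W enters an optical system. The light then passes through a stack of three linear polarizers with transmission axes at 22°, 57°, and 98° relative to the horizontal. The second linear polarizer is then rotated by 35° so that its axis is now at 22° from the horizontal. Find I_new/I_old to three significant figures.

Before rotation:
By Malus's law, I₁ = I₀ cos²(22° − 0°) = I₀ cos²(22°) = 0.8597 I₀.
I₂ = I₁ cos²(57° − 22°) = 0.8597 I₀ · cos²(35°) = 0.5768 I₀.
I₃ = I₂ cos²(98° − 57°) = 0.5768 I₀ · cos²(41°) = 0.3286 I₀.
After rotation:
I₁ = I₀ cos²(22° − 0°) = I₀ cos²(22°) = 0.8597 I₀.
I₂ = I₁ cos²(22° − 22°) = 0.8597 I₀ · cos²(0°) = 0.8597 I₀.
I₃ = I₂ cos²(98° − 22°) = 0.8597 I₀ · cos²(76°) = 0.05031 I₀.
Ratio = 0.05031 / 0.3286 = 0.1531.

I_new/I_old ≈ 0.153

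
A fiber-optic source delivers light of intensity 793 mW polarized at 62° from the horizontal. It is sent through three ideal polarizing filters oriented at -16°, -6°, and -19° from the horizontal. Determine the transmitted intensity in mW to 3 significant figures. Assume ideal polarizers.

I ≈ 31.6 mW

I₁ = 793 mW · cos²(78°) = 34.28 mW.
I₂ = I₁ · cos²(10°) = 34.28 · 0.9698 = 33.25 mW.
I₃ = I₂ · cos²(13°) = 33.25 · 0.9494 = 31.56 mW.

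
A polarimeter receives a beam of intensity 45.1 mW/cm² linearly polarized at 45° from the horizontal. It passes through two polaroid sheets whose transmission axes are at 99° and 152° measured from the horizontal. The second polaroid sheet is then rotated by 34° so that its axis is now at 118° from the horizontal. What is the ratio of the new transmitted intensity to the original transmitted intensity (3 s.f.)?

Before rotation:
I₁ = I₀ cos²(99° − 45°) = I₀ cos²(54°) = 0.3455 I₀.
I₂ = I₁ cos²(152° − 99°) = 0.3455 I₀ · cos²(53°) = 0.1251 I₀.
After rotation:
I₁ = I₀ cos²(99° − 45°) = I₀ cos²(54°) = 0.3455 I₀.
I₂ = I₁ cos²(118° − 99°) = 0.3455 I₀ · cos²(19°) = 0.3089 I₀.
Ratio = 0.3089 / 0.1251 = 2.468.

I_new/I_old ≈ 2.47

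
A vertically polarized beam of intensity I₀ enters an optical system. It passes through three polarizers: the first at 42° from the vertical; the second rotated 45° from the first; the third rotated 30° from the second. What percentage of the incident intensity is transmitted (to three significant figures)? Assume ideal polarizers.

≈ 20.7%

By Malus's law, I₁ = I₀ cos²(42° − 0°) = I₀ cos²(42°) = 0.5523 I₀.
I₂ = I₁ cos²(45°) = 0.5523 · 0.5 I₀ = 0.2761 I₀.
I₃ = I₂ cos²(30°) = 0.2761 · 0.75 I₀ = 0.2071 I₀.
That is 20.71% of the incident intensity.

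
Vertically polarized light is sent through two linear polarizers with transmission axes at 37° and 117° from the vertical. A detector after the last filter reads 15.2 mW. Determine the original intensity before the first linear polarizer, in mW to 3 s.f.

I₀ ≈ 790 mW

I₁ = I₀ cos²(37° − 0°) = I₀ cos²(37°) = 0.6378 I₀.
I₂ = I₁ cos²(117° − 37°) = 0.6378 I₀ · cos²(80°) = 0.01923 I₀.
So 15.2 mW = 0.01923 I₀, giving I₀ = 15.2/0.01923 = 790.3 mW.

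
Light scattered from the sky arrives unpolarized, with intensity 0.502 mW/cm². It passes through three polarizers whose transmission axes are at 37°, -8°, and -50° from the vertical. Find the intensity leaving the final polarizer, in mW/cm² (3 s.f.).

Unpolarized light through the first polarizer → I₁ = 0.502 mW/cm²/2 = 0.251 mW/cm², polarized at 37°.
I₂ = I₁ · cos²(45°) = 0.251 · 0.5 = 0.1255 mW/cm².
I₃ = I₂ · cos²(42°) = 0.1255 · 0.5523 = 0.06931 mW/cm².

I ≈ 0.0693 mW/cm²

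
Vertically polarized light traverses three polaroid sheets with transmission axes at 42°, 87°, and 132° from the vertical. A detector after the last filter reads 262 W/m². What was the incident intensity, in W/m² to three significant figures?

By Malus's law, I₁ = I₀ cos²(42° − 0°) = I₀ cos²(42°) = 0.5523 I₀.
I₂ = I₁ cos²(87° − 42°) = 0.5523 I₀ · cos²(45°) = 0.2761 I₀.
I₃ = I₂ cos²(132° − 87°) = 0.2761 I₀ · cos²(45°) = 0.1381 I₀.
So 262 W/m² = 0.1381 I₀, giving I₀ = 262/0.1381 = 1898 W/m².

I₀ ≈ 1900 W/m²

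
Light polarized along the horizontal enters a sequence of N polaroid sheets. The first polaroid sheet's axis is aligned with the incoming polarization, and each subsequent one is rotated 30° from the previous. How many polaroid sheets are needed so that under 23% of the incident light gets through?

First polarizer is aligned with the polarization: full transmission.
Each further stage multiplies by cos²(30°) = 0.75.
After N polarizers: T = 0.75^(N−1). Require T < 0.23 ⇒ N−1 > ln(0.23)/ln(0.75) = 5.11, so N−1 ≥ 6 and N = 7.
Check: N=7 gives T = 0.178 < 0.23; N=6 gives T = 0.2373.

N = 7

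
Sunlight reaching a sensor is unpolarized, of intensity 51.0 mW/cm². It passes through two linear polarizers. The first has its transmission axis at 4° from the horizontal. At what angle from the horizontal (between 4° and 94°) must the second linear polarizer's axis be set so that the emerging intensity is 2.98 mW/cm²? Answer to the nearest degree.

Unpolarized light through the first polarizer → I₁ = ½ I₀, now polarized at 4°.
Target fraction: 2.98 / 51.0 mW/cm² = 0.05843 of I₀.
Need I₂/I₀ = 0.05843, so cos²(θ − 4°) = 0.05843 / 0.5 = 0.1169.
θ − 4° = arccos(√0.1169) = 70.0°, giving θ ≈ 4 + 70.0 = 74.0°.

θ ≈ 74°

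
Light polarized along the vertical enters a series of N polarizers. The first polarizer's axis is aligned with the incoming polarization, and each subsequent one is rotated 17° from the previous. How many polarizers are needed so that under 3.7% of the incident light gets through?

N = 38

First polarizer is aligned with the polarization: full transmission.
Each further stage multiplies by cos²(17°) = 0.9145.
After N polarizers: T = 0.9145^(N−1). Require T < 0.037 ⇒ N−1 > ln(0.037)/ln(0.9145) = 36.90, so N−1 ≥ 37 and N = 38.
Check: N=38 gives T = 0.03665 < 0.037; N=37 gives T = 0.04008.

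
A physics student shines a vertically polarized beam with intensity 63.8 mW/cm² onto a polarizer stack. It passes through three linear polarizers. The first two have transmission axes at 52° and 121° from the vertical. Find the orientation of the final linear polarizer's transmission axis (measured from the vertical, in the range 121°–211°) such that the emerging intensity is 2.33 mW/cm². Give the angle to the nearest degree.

By Malus's law, I₁ = I₀ cos²(52° − 0°) = I₀ cos²(52°) = 0.379 I₀.
I₂ = I₁ cos²(121° − 52°) = 0.379 I₀ · cos²(69°) = 0.04868 I₀.
Target fraction: 2.33 / 63.8 mW/cm² = 0.03652 of I₀.
Need I₃/I₀ = 0.03652, so cos²(θ − 121°) = 0.03652 / 0.04868 = 0.7502.
θ − 121° = arccos(√0.7502) = 30.0°, giving θ ≈ 121 + 30.0 = 151.0°.

θ ≈ 151°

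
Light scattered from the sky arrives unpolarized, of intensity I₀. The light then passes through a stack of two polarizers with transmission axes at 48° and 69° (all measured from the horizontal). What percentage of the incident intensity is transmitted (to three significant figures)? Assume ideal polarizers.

≈ 43.6%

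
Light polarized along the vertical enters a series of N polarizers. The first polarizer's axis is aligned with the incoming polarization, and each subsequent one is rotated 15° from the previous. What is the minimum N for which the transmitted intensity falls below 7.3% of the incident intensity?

N = 39

First polarizer is aligned with the polarization: full transmission.
Each further stage multiplies by cos²(15°) = 0.933.
After N polarizers: T = 0.933^(N−1). Require T < 0.073 ⇒ N−1 > ln(0.073)/ln(0.933) = 37.75, so N−1 ≥ 38 and N = 39.
Check: N=39 gives T = 0.07173 < 0.073; N=38 gives T = 0.07688.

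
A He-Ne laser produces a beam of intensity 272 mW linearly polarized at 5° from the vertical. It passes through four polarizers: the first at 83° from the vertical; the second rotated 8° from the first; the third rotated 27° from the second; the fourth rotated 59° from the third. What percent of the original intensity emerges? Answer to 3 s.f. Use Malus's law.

By Malus's law, I₁ = 272 mW · cos²(78°) = 11.76 mW.
I₂ = I₁ · cos²(8°) = 11.76 · 0.9806 = 11.53 mW.
I₃ = I₂ · cos²(27°) = 11.53 · 0.7939 = 9.154 mW.
I₄ = I₃ · cos²(59°) = 9.154 · 0.2653 = 2.428 mW.
That is 0.8927% of the incident intensity.

≈ 0.893%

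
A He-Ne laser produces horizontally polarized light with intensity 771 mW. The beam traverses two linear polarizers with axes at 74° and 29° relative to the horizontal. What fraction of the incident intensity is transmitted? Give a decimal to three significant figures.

By Malus's law, I₁ = 771 mW · cos²(74°) = 58.58 mW.
I₂ = I₁ · cos²(45°) = 58.58 · 0.5 = 29.29 mW.
Transmitted fraction = 0.03799.

I/I₀ ≈ 0.0380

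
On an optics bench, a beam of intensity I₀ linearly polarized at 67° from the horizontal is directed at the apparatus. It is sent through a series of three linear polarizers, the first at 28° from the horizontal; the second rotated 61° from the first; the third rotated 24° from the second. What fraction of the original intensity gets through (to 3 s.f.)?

I₁ = I₀ cos²(28° − 67°) = I₀ cos²(39°) = 0.604 I₀.
I₂ = I₁ cos²(61°) = 0.604 · 0.235 I₀ = 0.142 I₀.
I₃ = I₂ cos²(24°) = 0.142 · 0.8346 I₀ = 0.1185 I₀.
Transmitted fraction = 0.1185.

≈ 0.118 I₀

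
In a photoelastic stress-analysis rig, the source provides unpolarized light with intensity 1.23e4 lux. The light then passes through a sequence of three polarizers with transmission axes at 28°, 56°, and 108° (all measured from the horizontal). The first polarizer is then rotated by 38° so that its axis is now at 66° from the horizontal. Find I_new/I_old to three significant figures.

I_new/I_old ≈ 1.24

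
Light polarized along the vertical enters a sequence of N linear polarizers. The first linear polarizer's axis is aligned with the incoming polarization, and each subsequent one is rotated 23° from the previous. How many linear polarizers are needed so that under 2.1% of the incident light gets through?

First polarizer is aligned with the polarization: full transmission.
Each further stage multiplies by cos²(23°) = 0.8473.
After N polarizers: T = 0.8473^(N−1). Require T < 0.021 ⇒ N−1 > ln(0.021)/ln(0.8473) = 23.32, so N−1 ≥ 24 and N = 25.
Check: N=25 gives T = 0.01876 < 0.021; N=24 gives T = 0.02214.

N = 25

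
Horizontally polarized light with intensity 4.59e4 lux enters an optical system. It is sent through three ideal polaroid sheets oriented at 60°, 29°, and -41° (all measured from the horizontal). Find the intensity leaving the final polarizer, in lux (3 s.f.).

I₁ = 4.59e4 lux · cos²(60°) = 1.148e+04 lux.
I₂ = I₁ · cos²(31°) = 1.148e+04 · 0.7347 = 8431 lux.
I₃ = I₂ · cos²(70°) = 8431 · 0.117 = 986.3 lux.

I ≈ 986 lux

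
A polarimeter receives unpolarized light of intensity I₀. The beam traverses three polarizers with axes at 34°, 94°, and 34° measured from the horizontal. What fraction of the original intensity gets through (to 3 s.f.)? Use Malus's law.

Unpolarized light through the first polarizer → I₁ = ½ I₀, now polarized at 34°.
I₂ = I₁ cos²(94° − 34°) = 0.5 I₀ · cos²(60°) = 0.125 I₀.
I₃ = I₂ cos²(34° − 94°) = 0.125 I₀ · cos²(60°) = 0.03125 I₀.
Transmitted fraction = 0.03125.

≈ 0.0313 I₀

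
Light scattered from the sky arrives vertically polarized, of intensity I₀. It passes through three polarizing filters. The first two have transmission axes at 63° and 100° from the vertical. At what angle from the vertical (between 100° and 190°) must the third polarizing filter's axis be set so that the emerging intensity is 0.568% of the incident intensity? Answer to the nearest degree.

θ ≈ 178°

I₁ = I₀ cos²(63° − 0°) = I₀ cos²(63°) = 0.2061 I₀.
I₂ = I₁ cos²(100° − 63°) = 0.2061 I₀ · cos²(37°) = 0.1315 I₀.
Need I₃/I₀ = 0.00568, so cos²(θ − 100°) = 0.00568 / 0.1315 = 0.04321.
θ − 100° = arccos(√0.04321) = 78.0°, giving θ ≈ 100 + 78.0 = 178.0°.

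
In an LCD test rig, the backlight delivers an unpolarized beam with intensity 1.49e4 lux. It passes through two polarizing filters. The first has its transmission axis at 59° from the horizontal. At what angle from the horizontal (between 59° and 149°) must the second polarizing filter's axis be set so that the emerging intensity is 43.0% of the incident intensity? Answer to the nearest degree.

Unpolarized light through the first polarizer → I₁ = ½ I₀, now polarized at 59°.
Need I₂/I₀ = 0.43, so cos²(θ − 59°) = 0.43 / 0.5 = 0.86.
θ − 59° = arccos(√0.86) = 22.0°, giving θ ≈ 59 + 22.0 = 81.0°.

θ ≈ 81°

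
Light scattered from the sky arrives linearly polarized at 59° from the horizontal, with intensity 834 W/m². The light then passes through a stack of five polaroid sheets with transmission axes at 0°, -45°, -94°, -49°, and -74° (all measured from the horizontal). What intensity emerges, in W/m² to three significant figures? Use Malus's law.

I ≈ 19.6 W/m²

By Malus's law, I₁ = 834 W/m² · cos²(59°) = 221.2 W/m².
I₂ = I₁ · cos²(45°) = 221.2 · 0.5 = 110.6 W/m².
I₃ = I₂ · cos²(49°) = 110.6 · 0.4304 = 47.61 W/m².
I₄ = I₃ · cos²(45°) = 47.61 · 0.5 = 23.81 W/m².
I₅ = I₄ · cos²(25°) = 23.81 · 0.8214 = 19.55 W/m².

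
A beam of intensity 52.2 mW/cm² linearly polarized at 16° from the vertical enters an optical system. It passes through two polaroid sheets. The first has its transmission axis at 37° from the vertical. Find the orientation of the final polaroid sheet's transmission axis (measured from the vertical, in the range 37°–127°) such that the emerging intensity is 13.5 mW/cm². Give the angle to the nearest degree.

I₁ = I₀ cos²(37° − 16°) = I₀ cos²(21°) = 0.8716 I₀.
Target fraction: 13.5 / 52.2 mW/cm² = 0.2586 of I₀.
Need I₂/I₀ = 0.2586, so cos²(θ − 37°) = 0.2586 / 0.8716 = 0.2967.
θ − 37° = arccos(√0.2967) = 57.0°, giving θ ≈ 37 + 57.0 = 94.0°.

θ ≈ 94°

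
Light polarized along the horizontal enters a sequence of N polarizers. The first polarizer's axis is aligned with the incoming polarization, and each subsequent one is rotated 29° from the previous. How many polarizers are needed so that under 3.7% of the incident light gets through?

N = 14

First polarizer is aligned with the polarization: full transmission.
Each further stage multiplies by cos²(29°) = 0.765.
After N polarizers: T = 0.765^(N−1). Require T < 0.037 ⇒ N−1 > ln(0.037)/ln(0.765) = 12.30, so N−1 ≥ 13 and N = 14.
Check: N=14 gives T = 0.03071 < 0.037; N=13 gives T = 0.04015.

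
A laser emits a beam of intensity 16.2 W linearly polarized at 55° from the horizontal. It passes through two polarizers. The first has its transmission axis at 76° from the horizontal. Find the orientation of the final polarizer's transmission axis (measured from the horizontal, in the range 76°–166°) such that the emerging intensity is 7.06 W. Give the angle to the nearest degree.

θ ≈ 121°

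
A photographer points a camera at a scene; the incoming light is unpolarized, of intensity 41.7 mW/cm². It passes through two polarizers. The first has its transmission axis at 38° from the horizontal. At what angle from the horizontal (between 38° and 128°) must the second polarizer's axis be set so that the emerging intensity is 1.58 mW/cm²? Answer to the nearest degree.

θ ≈ 112°

Unpolarized light through the first polarizer → I₁ = ½ I₀, now polarized at 38°.
Target fraction: 1.58 / 41.7 mW/cm² = 0.03789 of I₀.
Need I₂/I₀ = 0.03789, so cos²(θ − 38°) = 0.03789 / 0.5 = 0.07578.
θ − 38° = arccos(√0.07578) = 74.0°, giving θ ≈ 38 + 74.0 = 112.0°.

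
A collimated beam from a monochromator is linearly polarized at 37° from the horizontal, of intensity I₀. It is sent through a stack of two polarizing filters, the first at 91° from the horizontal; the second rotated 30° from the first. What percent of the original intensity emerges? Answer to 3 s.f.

I₁ = I₀ cos²(91° − 37°) = I₀ cos²(54°) = 0.3455 I₀.
I₂ = I₁ cos²(30°) = 0.3455 · 0.75 I₀ = 0.2591 I₀.
That is 25.91% of the incident intensity.

≈ 25.9%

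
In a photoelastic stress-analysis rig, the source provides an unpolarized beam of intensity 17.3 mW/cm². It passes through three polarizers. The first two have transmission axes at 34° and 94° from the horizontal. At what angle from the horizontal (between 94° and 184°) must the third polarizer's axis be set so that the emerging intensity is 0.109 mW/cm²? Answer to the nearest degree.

θ ≈ 171°

Unpolarized light through the first polarizer → I₁ = ½ I₀, now polarized at 34°.
I₂ = I₁ cos²(94° − 34°) = 0.5 I₀ · cos²(60°) = 0.125 I₀.
Target fraction: 0.109 / 17.3 mW/cm² = 0.006301 of I₀.
Need I₃/I₀ = 0.006301, so cos²(θ − 94°) = 0.006301 / 0.125 = 0.0504.
θ − 94° = arccos(√0.0504) = 77.0°, giving θ ≈ 94 + 77.0 = 171.0°.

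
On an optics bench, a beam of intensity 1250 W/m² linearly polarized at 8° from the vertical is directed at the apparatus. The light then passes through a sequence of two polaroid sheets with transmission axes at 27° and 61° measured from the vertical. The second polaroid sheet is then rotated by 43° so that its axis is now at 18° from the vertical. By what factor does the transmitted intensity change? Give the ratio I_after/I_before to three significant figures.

I_new/I_old ≈ 1.42

Before rotation:
I₁ = I₀ cos²(27° − 8°) = I₀ cos²(19°) = 0.894 I₀.
I₂ = I₁ cos²(61° − 27°) = 0.894 I₀ · cos²(34°) = 0.6145 I₀.
After rotation:
I₁ = I₀ cos²(27° − 8°) = I₀ cos²(19°) = 0.894 I₀.
I₂ = I₁ cos²(18° − 27°) = 0.894 I₀ · cos²(9°) = 0.8721 I₀.
Ratio = 0.8721 / 0.6145 = 1.419.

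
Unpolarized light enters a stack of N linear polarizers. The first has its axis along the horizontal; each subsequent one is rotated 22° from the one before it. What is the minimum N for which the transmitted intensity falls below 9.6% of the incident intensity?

N = 12

First polarizer halves the unpolarized light: factor 1/2.
Each further stage multiplies by cos²(22°) = 0.8597.
After N polarizers: T = 0.5·0.8597^(N−1). Require T < 0.096 ⇒ N−1 > ln(0.096/0.5)/ln(0.8597) = 10.91, so N−1 ≥ 11 and N = 12.
Check: N=12 gives T = 0.09476 < 0.096; N=11 gives T = 0.1102.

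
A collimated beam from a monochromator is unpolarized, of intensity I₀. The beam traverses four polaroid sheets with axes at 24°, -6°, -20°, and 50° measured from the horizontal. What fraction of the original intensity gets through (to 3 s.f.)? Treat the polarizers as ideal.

≈ 0.0413 I₀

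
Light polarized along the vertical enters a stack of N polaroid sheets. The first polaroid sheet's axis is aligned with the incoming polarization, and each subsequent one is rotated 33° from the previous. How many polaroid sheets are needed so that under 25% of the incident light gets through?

N = 5

First polarizer is aligned with the polarization: full transmission.
Each further stage multiplies by cos²(33°) = 0.7034.
After N polarizers: T = 0.7034^(N−1). Require T < 0.25 ⇒ N−1 > ln(0.25)/ln(0.7034) = 3.94, so N−1 ≥ 4 and N = 5.
Check: N=5 gives T = 0.2448 < 0.25; N=4 gives T = 0.348.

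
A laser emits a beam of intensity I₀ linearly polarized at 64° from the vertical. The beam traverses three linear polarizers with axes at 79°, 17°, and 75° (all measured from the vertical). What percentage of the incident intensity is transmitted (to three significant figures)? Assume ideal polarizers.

≈ 5.77%

I₁ = I₀ cos²(79° − 64°) = I₀ cos²(15°) = 0.933 I₀.
I₂ = I₁ cos²(17° − 79°) = 0.933 I₀ · cos²(62°) = 0.2056 I₀.
I₃ = I₂ cos²(75° − 17°) = 0.2056 I₀ · cos²(58°) = 0.05775 I₀.
That is 5.775% of the incident intensity.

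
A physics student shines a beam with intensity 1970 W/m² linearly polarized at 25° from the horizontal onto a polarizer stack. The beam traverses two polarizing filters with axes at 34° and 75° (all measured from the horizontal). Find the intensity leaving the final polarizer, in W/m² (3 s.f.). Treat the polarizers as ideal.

I ≈ 1090 W/m²

By Malus's law, I₁ = 1970 W/m² · cos²(9°) = 1922 W/m².
I₂ = I₁ · cos²(41°) = 1922 · 0.5696 = 1095 W/m².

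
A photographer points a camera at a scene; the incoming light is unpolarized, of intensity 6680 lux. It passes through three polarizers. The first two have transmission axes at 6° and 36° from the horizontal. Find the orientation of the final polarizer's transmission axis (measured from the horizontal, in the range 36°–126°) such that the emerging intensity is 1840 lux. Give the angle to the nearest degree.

θ ≈ 67°

Unpolarized light through the first polarizer → I₁ = ½ I₀, now polarized at 6°.
I₂ = I₁ cos²(36° − 6°) = 0.5 I₀ · cos²(30°) = 0.375 I₀.
Target fraction: 1840 / 6680 lux = 0.2754 of I₀.
Need I₃/I₀ = 0.2754, so cos²(θ − 36°) = 0.2754 / 0.375 = 0.7345.
θ − 36° = arccos(√0.7345) = 31.0°, giving θ ≈ 36 + 31.0 = 67.0°.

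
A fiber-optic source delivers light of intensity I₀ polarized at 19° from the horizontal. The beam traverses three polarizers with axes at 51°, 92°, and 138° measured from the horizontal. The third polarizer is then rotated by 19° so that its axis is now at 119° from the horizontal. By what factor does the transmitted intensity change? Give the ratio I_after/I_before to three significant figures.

Before rotation:
I₁ = I₀ cos²(51° − 19°) = I₀ cos²(32°) = 0.7192 I₀.
I₂ = I₁ cos²(92° − 51°) = 0.7192 I₀ · cos²(41°) = 0.4096 I₀.
I₃ = I₂ cos²(138° − 92°) = 0.4096 I₀ · cos²(46°) = 0.1977 I₀.
After rotation:
I₁ = I₀ cos²(51° − 19°) = I₀ cos²(32°) = 0.7192 I₀.
I₂ = I₁ cos²(92° − 51°) = 0.7192 I₀ · cos²(41°) = 0.4096 I₀.
I₃ = I₂ cos²(119° − 92°) = 0.4096 I₀ · cos²(27°) = 0.3252 I₀.
Ratio = 0.3252 / 0.1977 = 1.645.

I_new/I_old ≈ 1.65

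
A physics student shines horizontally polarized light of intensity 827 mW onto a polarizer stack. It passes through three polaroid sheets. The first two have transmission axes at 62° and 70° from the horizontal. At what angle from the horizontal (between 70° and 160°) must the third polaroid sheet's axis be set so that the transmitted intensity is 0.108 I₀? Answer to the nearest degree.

I₁ = I₀ cos²(62° − 0°) = I₀ cos²(62°) = 0.2204 I₀.
I₂ = I₁ cos²(70° − 62°) = 0.2204 I₀ · cos²(8°) = 0.2161 I₀.
Need I₃/I₀ = 0.108, so cos²(θ − 70°) = 0.108 / 0.2161 = 0.4997.
θ − 70° = arccos(√0.4997) = 45.0°, giving θ ≈ 70 + 45.0 = 115.0°.

θ ≈ 115°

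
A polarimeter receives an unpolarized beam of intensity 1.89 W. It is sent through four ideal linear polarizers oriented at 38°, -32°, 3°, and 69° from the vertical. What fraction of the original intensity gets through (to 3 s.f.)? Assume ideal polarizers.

Unpolarized light through the first polarizer → I₁ = 1.89 W/2 = 0.945 W, polarized at 38°.
I₂ = I₁ · cos²(70°) = 0.945 · 0.117 = 0.1105 W.
I₃ = I₂ · cos²(35°) = 0.1105 · 0.671 = 0.07418 W.
I₄ = I₃ · cos²(66°) = 0.07418 · 0.1654 = 0.01227 W.
Transmitted fraction = 0.006493.

I/I₀ ≈ 0.00649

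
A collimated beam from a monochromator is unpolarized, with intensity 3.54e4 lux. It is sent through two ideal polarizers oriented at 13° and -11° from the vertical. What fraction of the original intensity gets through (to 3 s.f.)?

Unpolarized light through the first polarizer → I₁ = 3.54e4 lux/2 = 1.77e+04 lux, polarized at 13°.
I₂ = I₁ · cos²(24°) = 1.77e+04 · 0.8346 = 1.477e+04 lux.
Transmitted fraction = 0.4173.

I/I₀ ≈ 0.417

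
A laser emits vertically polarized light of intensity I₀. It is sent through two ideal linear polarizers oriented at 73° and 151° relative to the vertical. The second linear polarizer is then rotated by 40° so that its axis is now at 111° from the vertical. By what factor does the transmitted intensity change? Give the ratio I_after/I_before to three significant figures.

Before rotation:
I₁ = I₀ cos²(73° − 0°) = I₀ cos²(73°) = 0.08548 I₀.
I₂ = I₁ cos²(151° − 73°) = 0.08548 I₀ · cos²(78°) = 0.003695 I₀.
After rotation:
I₁ = I₀ cos²(73° − 0°) = I₀ cos²(73°) = 0.08548 I₀.
I₂ = I₁ cos²(111° − 73°) = 0.08548 I₀ · cos²(38°) = 0.05308 I₀.
Ratio = 0.05308 / 0.003695 = 14.37.

I_new/I_old ≈ 14.4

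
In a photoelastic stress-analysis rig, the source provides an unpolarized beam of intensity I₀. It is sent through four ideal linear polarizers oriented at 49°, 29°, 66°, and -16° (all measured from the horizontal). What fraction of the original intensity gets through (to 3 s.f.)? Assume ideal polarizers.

Unpolarized light through the first polarizer → I₁ = ½ I₀, now polarized at 49°.
I₂ = I₁ cos²(29° − 49°) = 0.5 I₀ · cos²(20°) = 0.4415 I₀.
I₃ = I₂ cos²(66° − 29°) = 0.4415 I₀ · cos²(37°) = 0.2816 I₀.
I₄ = I₃ cos²(-16° − 66°) = 0.2816 I₀ · cos²(82°) = 0.005454 I₀.
Transmitted fraction = 0.005454.

≈ 0.00545 I₀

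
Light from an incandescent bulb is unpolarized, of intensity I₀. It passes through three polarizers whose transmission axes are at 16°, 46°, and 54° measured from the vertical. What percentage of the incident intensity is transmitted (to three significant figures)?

Unpolarized light through the first polarizer → I₁ = ½ I₀, now polarized at 16°.
I₂ = I₁ cos²(46° − 16°) = 0.5 I₀ · cos²(30°) = 0.375 I₀.
I₃ = I₂ cos²(54° − 46°) = 0.375 I₀ · cos²(8°) = 0.3677 I₀.
That is 36.77% of the incident intensity.

≈ 36.8%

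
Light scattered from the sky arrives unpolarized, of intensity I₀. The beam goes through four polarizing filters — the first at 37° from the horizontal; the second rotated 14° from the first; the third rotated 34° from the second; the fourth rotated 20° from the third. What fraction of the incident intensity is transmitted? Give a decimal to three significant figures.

Unpolarized light through the first polarizer → I₁ = ½ I₀, now polarized at 37°.
I₂ = I₁ cos²(14°) = 0.5 · 0.9415 I₀ = 0.4707 I₀.
I₃ = I₂ cos²(34°) = 0.4707 · 0.6873 I₀ = 0.3235 I₀.
I₄ = I₃ cos²(20°) = 0.3235 · 0.883 I₀ = 0.2857 I₀.
Transmitted fraction = 0.2857.

≈ 0.286 I₀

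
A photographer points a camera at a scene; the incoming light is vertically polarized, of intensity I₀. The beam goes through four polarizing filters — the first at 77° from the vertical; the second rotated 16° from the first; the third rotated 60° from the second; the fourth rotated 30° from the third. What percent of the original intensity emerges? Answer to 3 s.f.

I₁ = I₀ cos²(77° − 0°) = I₀ cos²(77°) = 0.0506 I₀.
I₂ = I₁ cos²(16°) = 0.0506 · 0.924 I₀ = 0.04676 I₀.
I₃ = I₂ cos²(60°) = 0.04676 · 0.25 I₀ = 0.01169 I₀.
I₄ = I₃ cos²(30°) = 0.01169 · 0.75 I₀ = 0.008767 I₀.
That is 0.8767% of the incident intensity.

≈ 0.877%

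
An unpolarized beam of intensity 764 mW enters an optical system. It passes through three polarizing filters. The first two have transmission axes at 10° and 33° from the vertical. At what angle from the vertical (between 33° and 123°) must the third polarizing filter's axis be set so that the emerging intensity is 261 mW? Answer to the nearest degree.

Unpolarized light through the first polarizer → I₁ = ½ I₀, now polarized at 10°.
I₂ = I₁ cos²(33° − 10°) = 0.5 I₀ · cos²(23°) = 0.4237 I₀.
Target fraction: 261 / 764 mW = 0.3416 of I₀.
Need I₃/I₀ = 0.3416, so cos²(θ − 33°) = 0.3416 / 0.4237 = 0.8064.
θ − 33° = arccos(√0.8064) = 26.1°, giving θ ≈ 33 + 26.1 = 59.1°.

θ ≈ 59°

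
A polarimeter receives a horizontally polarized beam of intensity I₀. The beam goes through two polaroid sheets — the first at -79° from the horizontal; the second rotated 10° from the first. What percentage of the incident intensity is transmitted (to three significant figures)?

By Malus's law, I₁ = I₀ cos²(-79° − 0°) = I₀ cos²(79°) = 0.03641 I₀.
I₂ = I₁ cos²(10°) = 0.03641 · 0.9698 I₀ = 0.03531 I₀.
That is 3.531% of the incident intensity.

≈ 3.53%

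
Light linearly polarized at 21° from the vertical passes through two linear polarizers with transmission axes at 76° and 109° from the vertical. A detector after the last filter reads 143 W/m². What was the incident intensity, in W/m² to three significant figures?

I₀ ≈ 618 W/m²

By Malus's law, I₁ = I₀ cos²(76° − 21°) = I₀ cos²(55°) = 0.329 I₀.
I₂ = I₁ cos²(109° − 76°) = 0.329 I₀ · cos²(33°) = 0.2314 I₀.
So 143 W/m² = 0.2314 I₀, giving I₀ = 143/0.2314 = 618 W/m².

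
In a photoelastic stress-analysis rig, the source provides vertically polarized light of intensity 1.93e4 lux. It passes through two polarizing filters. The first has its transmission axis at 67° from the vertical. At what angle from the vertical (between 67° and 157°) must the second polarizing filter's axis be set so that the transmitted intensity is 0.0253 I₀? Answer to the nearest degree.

I₁ = I₀ cos²(67° − 0°) = I₀ cos²(67°) = 0.1527 I₀.
Need I₂/I₀ = 0.0253, so cos²(θ − 67°) = 0.0253 / 0.1527 = 0.1657.
θ − 67° = arccos(√0.1657) = 66.0°, giving θ ≈ 67 + 66.0 = 133.0°.

θ ≈ 133°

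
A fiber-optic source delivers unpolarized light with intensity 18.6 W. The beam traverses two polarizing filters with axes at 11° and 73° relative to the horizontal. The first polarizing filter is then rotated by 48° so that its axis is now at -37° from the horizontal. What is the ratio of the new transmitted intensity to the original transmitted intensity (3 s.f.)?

I_new/I_old ≈ 0.531

Before rotation:
Unpolarized light through the first polarizer → I₁ = ½ I₀, now polarized at 11°.
I₂ = I₁ cos²(73° − 11°) = 0.5 I₀ · cos²(62°) = 0.1102 I₀.
After rotation:
Unpolarized light through the first polarizer → I₁ = ½ I₀, now polarized at -37°.
Angle between axes 1 and 2: 70°. I₂ = 0.5 I₀ · cos²(70°) = 0.05849 I₀.
Ratio = 0.05849 / 0.1102 = 0.5307.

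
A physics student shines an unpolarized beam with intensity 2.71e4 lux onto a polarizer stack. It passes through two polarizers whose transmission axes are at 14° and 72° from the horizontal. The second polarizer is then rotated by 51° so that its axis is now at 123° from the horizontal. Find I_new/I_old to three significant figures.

I_new/I_old ≈ 0.377

Before rotation:
Unpolarized light through the first polarizer → I₁ = ½ I₀, now polarized at 14°.
I₂ = I₁ cos²(72° − 14°) = 0.5 I₀ · cos²(58°) = 0.1404 I₀.
After rotation:
Unpolarized light through the first polarizer → I₁ = ½ I₀, now polarized at 14°.
Angle between axes 1 and 2: 71°. I₂ = 0.5 I₀ · cos²(71°) = 0.053 I₀.
Ratio = 0.053 / 0.1404 = 0.3775.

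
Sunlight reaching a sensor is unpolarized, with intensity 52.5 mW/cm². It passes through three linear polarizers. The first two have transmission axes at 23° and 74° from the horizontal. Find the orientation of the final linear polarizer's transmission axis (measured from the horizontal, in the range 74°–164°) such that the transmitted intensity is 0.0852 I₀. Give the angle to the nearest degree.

Unpolarized light through the first polarizer → I₁ = ½ I₀, now polarized at 23°.
I₂ = I₁ cos²(74° − 23°) = 0.5 I₀ · cos²(51°) = 0.198 I₀.
Need I₃/I₀ = 0.0852, so cos²(θ − 74°) = 0.0852 / 0.198 = 0.4303.
θ − 74° = arccos(√0.4303) = 49.0°, giving θ ≈ 74 + 49.0 = 123.0°.

θ ≈ 123°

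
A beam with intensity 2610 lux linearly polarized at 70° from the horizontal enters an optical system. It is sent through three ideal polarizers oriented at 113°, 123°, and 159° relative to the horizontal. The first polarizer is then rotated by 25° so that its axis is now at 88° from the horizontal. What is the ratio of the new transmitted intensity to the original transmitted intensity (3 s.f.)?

I_new/I_old ≈ 1.17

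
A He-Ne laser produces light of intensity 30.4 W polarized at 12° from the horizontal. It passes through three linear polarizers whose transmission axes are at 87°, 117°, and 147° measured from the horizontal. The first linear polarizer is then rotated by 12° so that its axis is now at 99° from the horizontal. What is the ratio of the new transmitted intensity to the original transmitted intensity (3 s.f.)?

I_new/I_old ≈ 0.0493

Before rotation:
I₁ = I₀ cos²(87° − 12°) = I₀ cos²(75°) = 0.06699 I₀.
I₂ = I₁ cos²(117° − 87°) = 0.06699 I₀ · cos²(30°) = 0.05024 I₀.
I₃ = I₂ cos²(147° − 117°) = 0.05024 I₀ · cos²(30°) = 0.03768 I₀.
After rotation:
I₁ = I₀ cos²(99° − 12°) = I₀ cos²(87°) = 0.002739 I₀.
I₂ = I₁ cos²(117° − 99°) = 0.002739 I₀ · cos²(18°) = 0.002477 I₀.
I₃ = I₂ cos²(147° − 117°) = 0.002477 I₀ · cos²(30°) = 0.001858 I₀.
Ratio = 0.001858 / 0.03768 = 0.04931.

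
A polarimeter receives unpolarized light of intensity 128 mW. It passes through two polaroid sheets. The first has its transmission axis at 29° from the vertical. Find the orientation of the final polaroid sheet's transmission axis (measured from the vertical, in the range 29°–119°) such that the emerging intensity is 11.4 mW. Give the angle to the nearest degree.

θ ≈ 94°

Unpolarized light through the first polarizer → I₁ = ½ I₀, now polarized at 29°.
Target fraction: 11.4 / 128 mW = 0.08906 of I₀.
Need I₂/I₀ = 0.08906, so cos²(θ − 29°) = 0.08906 / 0.5 = 0.1781.
θ − 29° = arccos(√0.1781) = 65.0°, giving θ ≈ 29 + 65.0 = 94.0°.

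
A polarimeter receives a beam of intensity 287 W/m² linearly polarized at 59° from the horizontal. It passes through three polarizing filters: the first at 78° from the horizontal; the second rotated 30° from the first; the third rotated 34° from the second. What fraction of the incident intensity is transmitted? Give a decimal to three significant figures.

I/I₀ ≈ 0.461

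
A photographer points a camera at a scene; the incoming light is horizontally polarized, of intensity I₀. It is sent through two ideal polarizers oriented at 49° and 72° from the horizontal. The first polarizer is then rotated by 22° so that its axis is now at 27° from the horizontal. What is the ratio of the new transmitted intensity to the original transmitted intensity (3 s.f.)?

I_new/I_old ≈ 1.09

Before rotation:
I₁ = I₀ cos²(49° − 0°) = I₀ cos²(49°) = 0.4304 I₀.
I₂ = I₁ cos²(72° − 49°) = 0.4304 I₀ · cos²(23°) = 0.3647 I₀.
After rotation:
I₁ = I₀ cos²(27° − 0°) = I₀ cos²(27°) = 0.7939 I₀.
I₂ = I₁ cos²(72° − 27°) = 0.7939 I₀ · cos²(45°) = 0.3969 I₀.
Ratio = 0.3969 / 0.3647 = 1.088.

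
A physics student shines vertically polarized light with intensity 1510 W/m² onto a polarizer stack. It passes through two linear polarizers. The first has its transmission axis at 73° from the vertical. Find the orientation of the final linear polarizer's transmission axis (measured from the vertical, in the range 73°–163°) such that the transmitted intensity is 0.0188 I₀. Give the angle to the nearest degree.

θ ≈ 135°

I₁ = I₀ cos²(73° − 0°) = I₀ cos²(73°) = 0.08548 I₀.
Need I₂/I₀ = 0.0188, so cos²(θ − 73°) = 0.0188 / 0.08548 = 0.2199.
θ − 73° = arccos(√0.2199) = 62.0°, giving θ ≈ 73 + 62.0 = 135.0°.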